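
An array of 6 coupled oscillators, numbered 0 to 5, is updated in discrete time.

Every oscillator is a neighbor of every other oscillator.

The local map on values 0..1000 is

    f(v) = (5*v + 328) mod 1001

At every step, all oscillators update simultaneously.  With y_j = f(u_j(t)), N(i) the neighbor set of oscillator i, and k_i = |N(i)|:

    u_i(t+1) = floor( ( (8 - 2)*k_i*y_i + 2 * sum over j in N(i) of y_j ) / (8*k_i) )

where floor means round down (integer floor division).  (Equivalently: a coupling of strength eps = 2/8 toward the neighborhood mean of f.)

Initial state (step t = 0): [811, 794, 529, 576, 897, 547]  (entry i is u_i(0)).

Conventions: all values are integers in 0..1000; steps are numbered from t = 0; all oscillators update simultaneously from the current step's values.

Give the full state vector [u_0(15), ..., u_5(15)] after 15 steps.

Answer: [712, 266, 484, 340, 758, 173]

Derivation:
t=0: [811, 794, 529, 576, 897, 547]
t=1: [401, 341, 815, 279, 702, 177]
t=2: [358, 148, 405, 631, 711, 274]
t=3: [210, 176, 375, 465, 745, 617]
t=4: [358, 239, 235, 550, 129, 381]
t=5: [202, 486, 472, 173, 802, 282]
t=6: [388, 681, 632, 286, 385, 668]
t=7: [343, 668, 497, 687, 333, 623]
t=8: [214, 650, 753, 717, 879, 493]
t=9: [451, 576, 236, 811, 677, 727]
t=10: [573, 310, 522, 432, 664, 839]
t=11: [315, 796, 837, 522, 634, 545]
t=12: [791, 372, 516, 815, 506, 194]
t=13: [341, 276, 780, 425, 745, 354]
t=14: [99, 572, 234, 393, 112, 145]
t=15: [712, 266, 484, 340, 758, 173]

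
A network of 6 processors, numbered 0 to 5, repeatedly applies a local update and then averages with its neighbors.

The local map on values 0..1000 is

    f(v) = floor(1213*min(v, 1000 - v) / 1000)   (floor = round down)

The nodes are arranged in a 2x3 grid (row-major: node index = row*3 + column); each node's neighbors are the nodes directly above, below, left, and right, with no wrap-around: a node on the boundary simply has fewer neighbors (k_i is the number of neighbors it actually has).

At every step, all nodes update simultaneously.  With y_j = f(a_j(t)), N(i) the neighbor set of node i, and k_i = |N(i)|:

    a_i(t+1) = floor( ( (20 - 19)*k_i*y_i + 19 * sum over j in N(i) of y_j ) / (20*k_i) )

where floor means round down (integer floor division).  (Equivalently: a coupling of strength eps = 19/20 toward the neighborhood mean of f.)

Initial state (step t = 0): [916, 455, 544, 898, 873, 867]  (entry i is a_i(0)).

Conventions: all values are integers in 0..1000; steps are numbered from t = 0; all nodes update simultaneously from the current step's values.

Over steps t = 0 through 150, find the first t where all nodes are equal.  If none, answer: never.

Answer: 25
Key observation: Synchronization is absorbing here: once all nodes are equal they stay equal, and step 25 is the first all-equal step.

Derivation:
t=0: [916, 455, 544, 898, 873, 867]  (not all equal)
t=1: [325, 283, 365, 127, 272, 343]  (not all equal)
t=2: [255, 386, 382, 351, 305, 387]  (not all equal)
t=3: [439, 384, 468, 343, 449, 418]  (not all equal)
t=4: [445, 543, 490, 531, 466, 553]  (not all equal)
t=5: [559, 565, 550, 552, 555, 577]  (not all equal)
t=6: [534, 538, 521, 536, 528, 540]  (not all equal)
t=7: [561, 572, 559, 568, 560, 575]  (not all equal)
t=8: [522, 532, 517, 532, 520, 532]  (not all equal)
t=9: [567, 581, 567, 579, 567, 582]  (not all equal)
t=10: [509, 524, 508, 524, 509, 524]  (not all equal)
t=11: [577, 594, 577, 594, 577, 594]  (not all equal)
t=12: [493, 511, 493, 511, 493, 511]  (not all equal)
t=13: [593, 597, 593, 597, 593, 597]  (not all equal)
t=14: [488, 492, 488, 492, 488, 492]  (not all equal)
t=15: [595, 591, 595, 591, 595, 591]  (not all equal)
t=16: [495, 491, 495, 491, 495, 491]  (not all equal)
t=17: [595, 599, 595, 599, 595, 599]  (not all equal)
t=18: [486, 490, 486, 490, 486, 490]  (not all equal)
t=19: [593, 589, 593, 589, 593, 589]  (not all equal)
t=20: [497, 493, 497, 493, 497, 493]  (not all equal)
t=21: [598, 601, 598, 601, 598, 601]  (not all equal)
t=22: [483, 486, 483, 486, 483, 486]  (not all equal)
t=23: [588, 585, 588, 585, 588, 585]  (not all equal)
t=24: [502, 499, 502, 499, 502, 499]  (not all equal)
t=25: [604, 604, 604, 604, 604, 604]  (all equal)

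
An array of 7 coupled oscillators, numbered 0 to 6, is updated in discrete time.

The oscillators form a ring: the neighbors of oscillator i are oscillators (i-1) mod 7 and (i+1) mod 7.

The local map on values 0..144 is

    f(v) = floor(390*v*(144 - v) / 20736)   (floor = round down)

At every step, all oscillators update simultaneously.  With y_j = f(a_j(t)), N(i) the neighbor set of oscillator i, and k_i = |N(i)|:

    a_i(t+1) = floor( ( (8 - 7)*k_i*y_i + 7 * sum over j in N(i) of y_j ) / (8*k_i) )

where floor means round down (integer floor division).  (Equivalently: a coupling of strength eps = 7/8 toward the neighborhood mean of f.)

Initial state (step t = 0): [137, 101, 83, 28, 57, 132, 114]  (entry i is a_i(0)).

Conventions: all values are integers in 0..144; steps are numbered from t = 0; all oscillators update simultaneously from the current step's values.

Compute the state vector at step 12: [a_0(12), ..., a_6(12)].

Simulating step by step:
t=0: [137, 101, 83, 28, 57, 132, 114]
t=1: [65, 59, 74, 89, 51, 72, 28]
t=2: [79, 96, 93, 92, 93, 77, 92]
t=3: [88, 91, 87, 89, 92, 90, 95]
t=4: [88, 92, 91, 91, 91, 88, 90]
t=5: [90, 90, 89, 90, 90, 90, 91]
t=6: [90, 91, 91, 91, 91, 90, 90]
t=7: [90, 90, 90, 90, 90, 90, 91]
t=8: [90, 91, 91, 91, 91, 90, 90]
t=9: [90, 90, 90, 90, 90, 90, 91]
t=10: [90, 91, 91, 91, 91, 90, 90]
t=11: [90, 90, 90, 90, 90, 90, 91]
t=12: [90, 91, 91, 91, 91, 90, 90]

Answer: [90, 91, 91, 91, 91, 90, 90]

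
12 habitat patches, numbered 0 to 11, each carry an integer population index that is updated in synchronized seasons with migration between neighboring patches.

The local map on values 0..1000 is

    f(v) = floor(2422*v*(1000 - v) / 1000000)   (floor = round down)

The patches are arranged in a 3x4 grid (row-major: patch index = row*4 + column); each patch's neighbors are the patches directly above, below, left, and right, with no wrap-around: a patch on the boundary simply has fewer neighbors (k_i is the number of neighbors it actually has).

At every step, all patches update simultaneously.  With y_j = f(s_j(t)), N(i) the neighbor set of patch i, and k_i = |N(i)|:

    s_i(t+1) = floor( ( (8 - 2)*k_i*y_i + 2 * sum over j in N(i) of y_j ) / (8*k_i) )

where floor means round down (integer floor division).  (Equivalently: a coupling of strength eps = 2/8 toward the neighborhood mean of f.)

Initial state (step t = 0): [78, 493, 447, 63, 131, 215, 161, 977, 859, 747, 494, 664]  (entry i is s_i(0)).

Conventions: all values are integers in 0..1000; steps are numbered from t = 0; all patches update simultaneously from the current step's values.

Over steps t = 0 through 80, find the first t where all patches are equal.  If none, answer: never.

Answer: 7
Key observation: Synchronization is absorbing here: once all patches are equal they stay equal, and step 7 is the first all-equal step.

Derivation:
t=0: [78, 493, 447, 63, 131, 215, 161, 977, 859, 747, 494, 664]  (not all equal)
t=1: [240, 552, 538, 188, 279, 410, 349, 124, 311, 451, 564, 487]  (not all equal)
t=2: [466, 584, 577, 384, 493, 578, 540, 324, 524, 590, 592, 561]  (not all equal)
t=3: [600, 589, 590, 569, 603, 591, 594, 544, 601, 587, 587, 586]  (not all equal)
t=4: [581, 585, 585, 592, 579, 584, 585, 597, 580, 586, 586, 588]  (not all equal)
t=5: [589, 588, 587, 585, 589, 588, 587, 583, 588, 587, 587, 585]  (not all equal)
t=6: [586, 586, 587, 587, 586, 586, 587, 587, 586, 586, 587, 587]  (not all equal)
t=7: [587, 587, 587, 587, 587, 587, 587, 587, 587, 587, 587, 587]  (all equal)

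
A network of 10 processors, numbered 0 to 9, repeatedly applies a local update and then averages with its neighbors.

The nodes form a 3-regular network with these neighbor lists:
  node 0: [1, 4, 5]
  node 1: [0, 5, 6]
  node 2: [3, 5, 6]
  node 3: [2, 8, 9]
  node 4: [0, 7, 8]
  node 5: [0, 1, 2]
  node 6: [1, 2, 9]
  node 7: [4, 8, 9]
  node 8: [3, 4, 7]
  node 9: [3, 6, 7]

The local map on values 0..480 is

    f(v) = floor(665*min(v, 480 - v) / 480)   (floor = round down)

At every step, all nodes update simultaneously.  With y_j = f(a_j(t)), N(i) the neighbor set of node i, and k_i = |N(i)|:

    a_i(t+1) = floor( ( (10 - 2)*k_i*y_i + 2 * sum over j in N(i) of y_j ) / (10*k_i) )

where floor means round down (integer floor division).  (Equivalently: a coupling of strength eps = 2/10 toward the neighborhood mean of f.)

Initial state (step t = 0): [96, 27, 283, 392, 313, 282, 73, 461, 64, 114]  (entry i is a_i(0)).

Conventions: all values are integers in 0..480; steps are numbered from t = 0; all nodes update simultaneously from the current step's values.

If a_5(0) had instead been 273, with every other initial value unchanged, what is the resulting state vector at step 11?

Answer: [288, 271, 208, 224, 325, 226, 217, 321, 314, 227]
Key observation: This trace re-runs the system from the modified initial state.

Derivation:
t=0: [96, 27, 283, 392, 313, 273, 73, 461, 64, 114]
t=1: [143, 64, 251, 131, 201, 258, 111, 52, 95, 142]
t=2: [203, 114, 296, 187, 249, 285, 162, 97, 140, 183]
t=3: [274, 177, 253, 253, 296, 262, 223, 158, 201, 243]
t=4: [281, 255, 312, 312, 255, 297, 305, 231, 274, 318]
t=5: [278, 300, 234, 235, 307, 256, 244, 310, 285, 232]
t=6: [276, 260, 323, 321, 243, 304, 320, 243, 269, 315]
t=7: [283, 292, 219, 225, 322, 247, 226, 318, 292, 233]
t=8: [270, 268, 305, 307, 224, 313, 309, 232, 258, 314]
t=9: [287, 284, 240, 243, 309, 239, 239, 313, 303, 236]
t=10: [269, 278, 331, 322, 238, 322, 326, 238, 249, 320]
t=11: [288, 271, 208, 224, 325, 226, 217, 321, 314, 227]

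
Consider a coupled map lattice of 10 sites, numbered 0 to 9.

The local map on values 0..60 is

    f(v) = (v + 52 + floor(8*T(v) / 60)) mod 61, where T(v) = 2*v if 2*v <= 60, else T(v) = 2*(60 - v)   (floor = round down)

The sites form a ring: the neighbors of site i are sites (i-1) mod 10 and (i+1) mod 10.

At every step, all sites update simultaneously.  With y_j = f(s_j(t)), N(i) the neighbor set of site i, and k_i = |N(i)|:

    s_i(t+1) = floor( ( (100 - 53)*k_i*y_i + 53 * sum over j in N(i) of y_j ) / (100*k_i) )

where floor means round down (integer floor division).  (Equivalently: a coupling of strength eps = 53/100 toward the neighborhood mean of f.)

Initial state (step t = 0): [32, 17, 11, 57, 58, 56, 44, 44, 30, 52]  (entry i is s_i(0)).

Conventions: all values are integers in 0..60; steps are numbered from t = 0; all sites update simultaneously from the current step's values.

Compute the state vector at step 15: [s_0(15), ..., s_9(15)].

Simulating step by step:
t=0: [32, 17, 11, 57, 58, 56, 44, 44, 30, 52]
t=1: [29, 14, 17, 36, 48, 45, 41, 36, 35, 36]
t=2: [23, 14, 16, 29, 39, 39, 36, 33, 32, 31]
t=3: [19, 11, 14, 24, 32, 34, 33, 31, 30, 26]
t=4: [14, 7, 10, 19, 27, 30, 30, 29, 27, 22]
t=5: [24, 31, 21, 14, 23, 27, 28, 27, 23, 17]
t=6: [20, 23, 17, 13, 18, 23, 25, 23, 19, 16]
t=7: [15, 16, 12, 9, 13, 18, 20, 19, 15, 13]
t=8: [9, 9, 6, 4, 7, 12, 14, 13, 10, 8]
t=9: [1, 17, 43, 58, 44, 20, 7, 6, 3, 1]
t=10: [42, 29, 34, 43, 35, 33, 48, 58, 55, 53]
t=11: [36, 30, 31, 34, 33, 34, 40, 46, 47, 43]
t=12: [33, 30, 29, 30, 31, 32, 35, 39, 39, 37]
t=13: [31, 29, 28, 28, 29, 30, 32, 34, 34, 33]
t=14: [29, 27, 26, 26, 27, 28, 30, 30, 31, 30]
t=15: [27, 25, 23, 23, 24, 26, 28, 29, 29, 28]

Answer: [27, 25, 23, 23, 24, 26, 28, 29, 29, 28]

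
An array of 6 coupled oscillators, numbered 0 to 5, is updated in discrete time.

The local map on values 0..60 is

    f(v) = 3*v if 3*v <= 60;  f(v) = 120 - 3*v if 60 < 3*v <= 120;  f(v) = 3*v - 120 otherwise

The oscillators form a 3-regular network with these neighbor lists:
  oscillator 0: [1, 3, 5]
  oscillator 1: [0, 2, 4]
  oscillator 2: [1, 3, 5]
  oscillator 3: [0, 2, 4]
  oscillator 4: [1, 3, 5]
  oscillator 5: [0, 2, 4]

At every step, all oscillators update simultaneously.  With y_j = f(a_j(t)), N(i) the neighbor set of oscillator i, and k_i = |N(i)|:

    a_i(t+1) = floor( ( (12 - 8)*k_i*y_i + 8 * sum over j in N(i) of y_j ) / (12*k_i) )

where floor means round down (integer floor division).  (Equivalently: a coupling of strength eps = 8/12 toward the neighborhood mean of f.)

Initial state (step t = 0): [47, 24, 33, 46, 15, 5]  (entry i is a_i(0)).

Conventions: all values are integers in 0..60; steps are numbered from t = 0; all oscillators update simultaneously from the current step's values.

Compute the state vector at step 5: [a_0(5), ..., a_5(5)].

Answer: [22, 13, 22, 21, 14, 22]

Derivation:
t=0: [47, 24, 33, 46, 15, 5]
t=1: [25, 35, 25, 25, 33, 24]
t=2: [39, 29, 39, 39, 31, 40]
t=3: [9, 18, 9, 8, 17, 7]
t=4: [31, 41, 31, 31, 39, 30]
t=5: [22, 13, 22, 21, 14, 22]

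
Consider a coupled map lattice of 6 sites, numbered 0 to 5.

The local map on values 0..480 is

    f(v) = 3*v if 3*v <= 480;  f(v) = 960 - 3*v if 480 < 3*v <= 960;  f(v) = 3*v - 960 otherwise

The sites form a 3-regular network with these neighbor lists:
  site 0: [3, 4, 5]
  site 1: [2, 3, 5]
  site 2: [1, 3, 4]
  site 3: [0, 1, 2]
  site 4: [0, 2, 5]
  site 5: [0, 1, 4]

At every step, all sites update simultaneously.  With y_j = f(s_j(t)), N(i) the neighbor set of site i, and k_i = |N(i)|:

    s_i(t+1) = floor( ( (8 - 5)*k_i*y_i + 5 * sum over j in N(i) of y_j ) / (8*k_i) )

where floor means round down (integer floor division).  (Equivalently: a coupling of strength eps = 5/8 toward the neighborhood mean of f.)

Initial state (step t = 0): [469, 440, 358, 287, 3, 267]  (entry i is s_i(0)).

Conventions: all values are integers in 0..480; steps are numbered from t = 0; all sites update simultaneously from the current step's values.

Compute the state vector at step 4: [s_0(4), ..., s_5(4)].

Simulating step by step:
t=0: [469, 440, 358, 287, 3, 267]
t=1: [223, 212, 140, 229, 153, 229]
t=2: [318, 322, 377, 318, 377, 326]
t=3: [42, 42, 102, 40, 104, 44]
t=4: [164, 163, 231, 161, 234, 167]

Answer: [164, 163, 231, 161, 234, 167]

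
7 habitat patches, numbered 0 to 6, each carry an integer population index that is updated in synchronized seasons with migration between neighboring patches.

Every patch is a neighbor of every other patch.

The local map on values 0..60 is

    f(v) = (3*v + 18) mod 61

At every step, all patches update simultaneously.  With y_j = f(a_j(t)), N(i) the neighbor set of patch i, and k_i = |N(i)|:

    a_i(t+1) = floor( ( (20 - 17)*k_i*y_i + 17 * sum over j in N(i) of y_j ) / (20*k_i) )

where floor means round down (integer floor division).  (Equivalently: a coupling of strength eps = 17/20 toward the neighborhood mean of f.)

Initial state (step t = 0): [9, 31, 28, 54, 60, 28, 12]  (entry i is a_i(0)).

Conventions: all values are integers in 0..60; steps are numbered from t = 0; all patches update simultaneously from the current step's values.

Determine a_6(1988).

Answer: a_6(1988) = 11
Key observation: The state at step 1, [43, 43, 43, 43, 43, 43, 43], reappears at step 11: the system is in a cycle of period 10 from step 1 on.  Therefore the state at step 1988 equals the state at step 1 + ((1988 - 1) mod 10) = 8, which is [11, 11, 11, 11, 11, 11, 11].

Derivation:
t=0: [9, 31, 28, 54, 60, 28, 12]
t=1: [43, 43, 43, 43, 43, 43, 43]
t=2: [25, 25, 25, 25, 25, 25, 25]
t=3: [32, 32, 32, 32, 32, 32, 32]
t=4: [53, 53, 53, 53, 53, 53, 53]
t=5: [55, 55, 55, 55, 55, 55, 55]
t=6: [0, 0, 0, 0, 0, 0, 0]
t=7: [18, 18, 18, 18, 18, 18, 18]
t=8: [11, 11, 11, 11, 11, 11, 11]
t=9: [51, 51, 51, 51, 51, 51, 51]
t=10: [49, 49, 49, 49, 49, 49, 49]
t=11: [43, 43, 43, 43, 43, 43, 43]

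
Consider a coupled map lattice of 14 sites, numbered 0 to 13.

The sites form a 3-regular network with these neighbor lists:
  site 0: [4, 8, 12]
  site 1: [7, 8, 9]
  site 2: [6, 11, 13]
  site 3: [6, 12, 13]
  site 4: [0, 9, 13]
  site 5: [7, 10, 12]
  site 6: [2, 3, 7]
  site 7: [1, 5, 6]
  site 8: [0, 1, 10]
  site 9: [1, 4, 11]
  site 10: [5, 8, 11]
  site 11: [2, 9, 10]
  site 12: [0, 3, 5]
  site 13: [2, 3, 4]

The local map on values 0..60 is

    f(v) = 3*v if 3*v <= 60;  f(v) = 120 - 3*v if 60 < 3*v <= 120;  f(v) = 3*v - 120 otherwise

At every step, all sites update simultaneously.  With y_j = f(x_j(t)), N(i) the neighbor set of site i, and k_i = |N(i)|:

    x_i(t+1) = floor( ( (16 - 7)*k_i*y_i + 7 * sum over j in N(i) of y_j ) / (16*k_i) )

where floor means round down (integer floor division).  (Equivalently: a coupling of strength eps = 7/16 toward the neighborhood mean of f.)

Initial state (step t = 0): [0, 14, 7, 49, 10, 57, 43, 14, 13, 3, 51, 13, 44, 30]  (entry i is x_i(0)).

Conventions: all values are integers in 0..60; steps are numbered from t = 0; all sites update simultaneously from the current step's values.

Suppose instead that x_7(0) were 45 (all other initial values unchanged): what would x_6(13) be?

Simulating step by step:
t=0: [0, 14, 7, 49, 10, 57, 43, 45, 13, 3, 51, 13, 44, 30]
t=1: [11, 32, 23, 22, 22, 37, 14, 23, 32, 21, 37, 31, 18, 28]
t=2: [37, 32, 44, 49, 48, 21, 46, 39, 23, 47, 13, 32, 44, 43]
t=3: [17, 24, 14, 20, 19, 39, 16, 16, 39, 22, 41, 24, 20, 14]
t=4: [46, 42, 43, 55, 53, 17, 48, 41, 16, 52, 9, 41, 50, 46]
t=5: [27, 16, 11, 35, 32, 37, 21, 13, 34, 27, 30, 12, 33, 23]
t=6: [31, 41, 39, 27, 32, 18, 44, 38, 27, 37, 26, 35, 21, 39]
t=7: [32, 9, 6, 32, 19, 45, 13, 13, 32, 11, 39, 16, 49, 11]
t=8: [29, 29, 27, 27, 45, 18, 33, 33, 21, 37, 14, 34, 24, 33]
t=9: [36, 31, 30, 35, 17, 46, 26, 27, 47, 14, 42, 23, 45, 25]
t=10: [19, 30, 37, 23, 43, 18, 35, 34, 18, 42, 16, 40, 15, 39]
t=11: [47, 28, 7, 37, 14, 46, 19, 24, 50, 9, 42, 9, 48, 11]
t=12: [25, 35, 28, 21, 35, 21, 43, 43, 26, 30, 14, 23, 20, 29]
t=13: [42, 20, 33, 46, 24, 48, 19, 16, 38, 28, 45, 44, 56, 34]

Answer: x_6(13) = 19
Key observation: This trace re-runs the system from the modified initial state.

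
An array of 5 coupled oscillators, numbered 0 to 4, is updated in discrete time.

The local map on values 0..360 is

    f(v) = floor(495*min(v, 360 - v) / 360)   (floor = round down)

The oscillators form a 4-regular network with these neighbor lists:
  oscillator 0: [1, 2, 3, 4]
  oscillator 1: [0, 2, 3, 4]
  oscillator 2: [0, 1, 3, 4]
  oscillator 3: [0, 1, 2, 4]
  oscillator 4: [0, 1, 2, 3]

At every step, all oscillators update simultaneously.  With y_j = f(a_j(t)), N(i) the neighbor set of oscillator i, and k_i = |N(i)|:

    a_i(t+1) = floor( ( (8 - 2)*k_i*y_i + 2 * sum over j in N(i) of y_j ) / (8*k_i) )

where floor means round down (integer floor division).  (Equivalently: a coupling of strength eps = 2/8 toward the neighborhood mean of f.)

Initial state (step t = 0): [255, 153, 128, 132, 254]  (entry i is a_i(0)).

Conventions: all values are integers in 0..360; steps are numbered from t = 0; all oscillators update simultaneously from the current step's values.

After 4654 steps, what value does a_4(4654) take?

Answer: a_4(4654) = 236
Key observation: The state at step 10, [244, 238, 236, 238, 244], reappears at step 18: the system is in a cycle of period 8 from step 10 on.  Therefore the state at step 4654 equals the state at step 10 + ((4654 - 10) mod 8) = 14, which is [236, 242, 244, 242, 236].

Derivation:
t=0: [255, 153, 128, 132, 254]
t=1: [152, 197, 174, 177, 153]
t=2: [214, 224, 234, 237, 214]
t=3: [195, 186, 177, 174, 195]
t=4: [228, 237, 240, 237, 228]
t=5: [178, 170, 167, 170, 178]
t=6: [241, 234, 231, 234, 241]
t=7: [165, 172, 174, 172, 165]
t=8: [228, 234, 237, 234, 228]
t=9: [179, 173, 171, 173, 179]
t=10: [244, 238, 236, 238, 244]
t=11: [160, 166, 168, 166, 160]
t=12: [221, 227, 229, 227, 221]
t=13: [189, 183, 181, 183, 189]
t=14: [236, 242, 244, 242, 236]
t=15: [168, 162, 160, 162, 168]
t=16: [229, 223, 221, 223, 229]
t=17: [181, 187, 189, 187, 181]
t=18: [244, 238, 236, 238, 244]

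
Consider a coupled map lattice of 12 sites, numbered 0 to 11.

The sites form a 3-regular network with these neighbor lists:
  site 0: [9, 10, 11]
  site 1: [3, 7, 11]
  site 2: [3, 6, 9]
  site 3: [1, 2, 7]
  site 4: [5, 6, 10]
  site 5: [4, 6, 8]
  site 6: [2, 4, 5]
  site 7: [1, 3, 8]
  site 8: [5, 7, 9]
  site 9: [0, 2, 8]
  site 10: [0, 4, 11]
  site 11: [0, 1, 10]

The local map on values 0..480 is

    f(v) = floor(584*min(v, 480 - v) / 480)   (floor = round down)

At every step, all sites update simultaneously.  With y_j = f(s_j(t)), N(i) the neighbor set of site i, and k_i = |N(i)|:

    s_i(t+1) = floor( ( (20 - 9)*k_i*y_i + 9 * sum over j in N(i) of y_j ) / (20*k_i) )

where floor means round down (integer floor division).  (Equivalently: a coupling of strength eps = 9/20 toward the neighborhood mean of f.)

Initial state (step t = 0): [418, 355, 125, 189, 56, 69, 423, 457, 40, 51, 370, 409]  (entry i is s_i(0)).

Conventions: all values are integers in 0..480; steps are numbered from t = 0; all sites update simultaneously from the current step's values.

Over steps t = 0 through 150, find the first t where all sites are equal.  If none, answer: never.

Answer: 20
Key observation: Synchronization is absorbing here: once all sites are equal they stay equal, and step 20 is the first all-equal step.

Derivation:
t=0: [418, 355, 125, 189, 56, 69, 423, 457, 40, 51, 370, 409]  (not all equal)
t=1: [83, 134, 137, 175, 80, 73, 83, 79, 52, 75, 107, 101]  (not all equal)
t=2: [106, 154, 151, 180, 101, 87, 107, 118, 75, 99, 119, 126]  (not all equal)
t=3: [132, 180, 171, 197, 123, 109, 133, 153, 105, 126, 139, 153]  (not all equal)
t=4: [164, 212, 197, 223, 151, 138, 161, 190, 140, 158, 167, 184]  (not all equal)
t=5: [202, 250, 230, 258, 185, 174, 195, 231, 182, 196, 202, 221]  (not all equal)
t=6: [247, 276, 265, 274, 227, 218, 237, 270, 231, 242, 245, 262]  (not all equal)
t=7: [281, 251, 267, 252, 277, 272, 278, 257, 275, 282, 280, 268]  (not all equal)
t=8: [244, 273, 256, 273, 246, 250, 248, 269, 251, 244, 245, 255]  (not all equal)
t=9: [284, 255, 272, 254, 283, 280, 280, 257, 276, 283, 283, 273]  (not all equal)
t=10: [240, 269, 252, 270, 240, 243, 243, 268, 249, 242, 240, 250]  (not all equal)
t=11: [289, 259, 277, 258, 290, 287, 286, 260, 279, 286, 290, 279]  (not all equal)
t=12: [234, 264, 246, 265, 232, 235, 236, 264, 244, 238, 233, 243]  (not all equal)
t=13: [285, 265, 281, 264, 283, 285, 285, 265, 283, 287, 283, 282]  (not all equal)
t=14: [237, 258, 243, 258, 238, 237, 238, 257, 241, 236, 238, 242]  (not all equal)
t=15: [288, 273, 285, 272, 288, 288, 288, 273, 286, 287, 288, 286]  (not all equal)
t=16: [233, 249, 238, 250, 233, 233, 233, 249, 237, 234, 233, 237]  (not all equal)
t=17: [283, 281, 285, 281, 283, 283, 283, 281, 285, 285, 283, 285]  (not all equal)
t=18: [238, 241, 238, 241, 239, 238, 238, 241, 238, 237, 238, 238]  (not all equal)
t=19: [288, 289, 289, 289, 289, 289, 289, 289, 289, 288, 289, 289]  (not all equal)
t=20: [232, 232, 232, 232, 232, 232, 232, 232, 232, 232, 232, 232]  (all equal)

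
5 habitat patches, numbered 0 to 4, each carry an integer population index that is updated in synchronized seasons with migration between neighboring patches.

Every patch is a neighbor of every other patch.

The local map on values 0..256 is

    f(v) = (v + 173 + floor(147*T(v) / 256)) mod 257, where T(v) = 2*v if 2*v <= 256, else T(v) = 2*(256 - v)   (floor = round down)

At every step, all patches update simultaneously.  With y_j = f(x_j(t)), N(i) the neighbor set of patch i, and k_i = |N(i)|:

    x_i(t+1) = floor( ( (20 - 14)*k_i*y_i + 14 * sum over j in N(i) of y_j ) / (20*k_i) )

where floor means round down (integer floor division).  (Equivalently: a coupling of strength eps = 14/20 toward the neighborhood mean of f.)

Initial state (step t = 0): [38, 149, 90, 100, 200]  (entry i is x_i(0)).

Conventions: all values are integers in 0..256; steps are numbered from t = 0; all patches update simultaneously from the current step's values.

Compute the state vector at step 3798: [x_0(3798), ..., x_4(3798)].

Answer: [182, 182, 182, 182, 182]
Key observation: The state at step 3, [182, 182, 182, 182, 182], reappears at step 4: the system is in a cycle of period 1 from step 3 on.  Therefore the state at step 3798 equals the state at step 3 + ((3798 - 3) mod 1) = 3, which is [182, 182, 182, 182, 182].

Derivation:
t=0: [38, 149, 90, 100, 200]
t=1: [182, 173, 164, 166, 173]
t=2: [183, 184, 184, 184, 184]
t=3: [182, 182, 182, 182, 182]
t=4: [182, 182, 182, 182, 182]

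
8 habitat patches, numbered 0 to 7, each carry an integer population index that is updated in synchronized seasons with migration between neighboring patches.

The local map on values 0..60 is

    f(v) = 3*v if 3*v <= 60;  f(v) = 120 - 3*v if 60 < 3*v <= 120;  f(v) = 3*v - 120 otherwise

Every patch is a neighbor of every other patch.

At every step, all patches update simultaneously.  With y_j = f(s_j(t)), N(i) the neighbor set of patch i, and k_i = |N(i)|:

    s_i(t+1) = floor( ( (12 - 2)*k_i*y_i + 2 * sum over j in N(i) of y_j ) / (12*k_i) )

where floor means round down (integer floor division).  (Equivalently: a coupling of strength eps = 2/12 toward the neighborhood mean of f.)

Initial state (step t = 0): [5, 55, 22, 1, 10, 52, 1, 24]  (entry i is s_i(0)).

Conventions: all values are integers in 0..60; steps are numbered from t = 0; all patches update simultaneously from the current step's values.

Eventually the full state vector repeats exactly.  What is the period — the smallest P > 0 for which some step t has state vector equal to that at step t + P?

Simulating step by step:
t=0: [5, 55, 22, 1, 10, 52, 1, 24]
t=1: [17, 42, 49, 8, 29, 34, 8, 44]
t=2: [45, 9, 26, 24, 31, 19, 24, 14]
t=3: [19, 29, 41, 46, 29, 53, 46, 41]
t=4: [51, 31, 7, 19, 31, 36, 19, 7]
t=5: [32, 27, 23, 52, 27, 15, 52, 23]
t=6: [27, 39, 48, 36, 39, 44, 36, 48]
t=7: [34, 5, 22, 12, 5, 12, 12, 22]
t=8: [20, 18, 50, 35, 18, 35, 35, 50]
t=9: [55, 50, 30, 18, 50, 18, 18, 30]
t=10: [44, 32, 32, 51, 32, 51, 51, 32]
t=11: [14, 24, 24, 31, 24, 31, 31, 24]
t=12: [41, 46, 46, 29, 46, 29, 29, 46]
t=13: [6, 18, 18, 30, 18, 30, 30, 18]
t=14: [22, 51, 51, 32, 51, 32, 32, 51]
t=15: [49, 32, 32, 25, 32, 25, 25, 32]
t=16: [28, 25, 25, 42, 25, 42, 42, 25]
t=17: [34, 42, 42, 10, 42, 10, 10, 42]
t=18: [17, 8, 8, 27, 8, 27, 27, 8]
t=19: [47, 25, 25, 37, 25, 37, 37, 25]
t=20: [22, 41, 41, 12, 41, 12, 12, 41]
t=21: [47, 6, 6, 33, 6, 33, 33, 6]
t=22: [20, 18, 18, 20, 18, 20, 20, 18]
t=23: [59, 54, 54, 59, 54, 59, 59, 54]
t=24: [55, 43, 43, 55, 43, 55, 55, 43]
t=25: [41, 12, 12, 41, 12, 41, 41, 12]
t=26: [6, 32, 32, 6, 32, 6, 6, 32]
t=27: [18, 23, 23, 18, 23, 18, 18, 23]
t=28: [53, 51, 51, 53, 51, 53, 53, 51]
t=29: [38, 33, 33, 38, 33, 38, 38, 33]
t=30: [7, 19, 19, 7, 19, 7, 7, 19]
t=31: [24, 53, 53, 24, 53, 24, 24, 53]
t=32: [47, 39, 39, 47, 39, 47, 47, 39]
t=33: [19, 4, 4, 19, 4, 19, 19, 4]
t=34: [52, 16, 16, 52, 16, 52, 52, 16]
t=35: [37, 46, 46, 37, 46, 37, 37, 46]
t=36: [9, 17, 17, 9, 17, 9, 9, 17]
t=37: [29, 48, 48, 29, 48, 29, 29, 48]
t=38: [32, 24, 24, 32, 24, 32, 32, 24]
t=39: [26, 45, 45, 26, 45, 26, 26, 45]
t=40: [39, 17, 17, 39, 17, 39, 39, 17]
t=41: [7, 46, 46, 7, 46, 7, 7, 46]
t=42: [20, 18, 18, 20, 18, 20, 20, 18]

Answer: 20
Key observation: The state at step 22, [20, 18, 18, 20, 18, 20, 20, 18], reappears at step 42 — and no state repeats earlier — so the cycle the system enters has period 20.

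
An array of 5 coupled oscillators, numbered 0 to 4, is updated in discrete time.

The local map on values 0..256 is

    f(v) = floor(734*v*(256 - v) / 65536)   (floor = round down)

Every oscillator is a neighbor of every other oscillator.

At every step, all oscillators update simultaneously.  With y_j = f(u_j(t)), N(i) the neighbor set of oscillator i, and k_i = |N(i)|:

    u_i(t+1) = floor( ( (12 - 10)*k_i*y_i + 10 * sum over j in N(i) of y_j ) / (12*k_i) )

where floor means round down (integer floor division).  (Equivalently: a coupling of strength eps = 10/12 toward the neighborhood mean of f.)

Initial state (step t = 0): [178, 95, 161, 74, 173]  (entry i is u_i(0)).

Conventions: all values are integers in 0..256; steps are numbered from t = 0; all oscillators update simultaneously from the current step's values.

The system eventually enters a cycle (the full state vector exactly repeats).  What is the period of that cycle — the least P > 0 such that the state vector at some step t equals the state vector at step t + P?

Simulating step by step:
t=0: [178, 95, 161, 74, 173]
t=1: [161, 161, 161, 161, 161]
t=2: [171, 171, 171, 171, 171]
t=3: [162, 162, 162, 162, 162]
t=4: [170, 170, 170, 170, 170]
t=5: [163, 163, 163, 163, 163]
t=6: [169, 169, 169, 169, 169]
t=7: [164, 164, 164, 164, 164]
t=8: [168, 168, 168, 168, 168]
t=9: [165, 165, 165, 165, 165]
t=10: [168, 168, 168, 168, 168]

Answer: 2
Key observation: The state at step 8, [168, 168, 168, 168, 168], reappears at step 10 — and no state repeats earlier — so the cycle the system enters has period 2.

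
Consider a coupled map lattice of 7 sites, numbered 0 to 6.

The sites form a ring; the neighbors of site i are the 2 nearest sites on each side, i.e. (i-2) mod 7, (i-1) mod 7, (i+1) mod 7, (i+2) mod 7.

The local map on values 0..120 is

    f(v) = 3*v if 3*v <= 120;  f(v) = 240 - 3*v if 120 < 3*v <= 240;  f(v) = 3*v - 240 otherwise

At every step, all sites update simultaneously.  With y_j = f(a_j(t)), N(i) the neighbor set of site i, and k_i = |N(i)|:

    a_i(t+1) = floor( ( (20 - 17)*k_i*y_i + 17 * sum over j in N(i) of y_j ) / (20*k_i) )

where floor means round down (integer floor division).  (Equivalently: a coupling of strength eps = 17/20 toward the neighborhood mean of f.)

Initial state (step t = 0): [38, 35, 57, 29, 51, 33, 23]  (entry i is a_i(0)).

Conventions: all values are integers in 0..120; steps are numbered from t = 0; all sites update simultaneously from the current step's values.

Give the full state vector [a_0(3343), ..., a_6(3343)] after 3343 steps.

Answer: [58, 58, 61, 60, 59, 61, 62]
Key observation: The state at step 19, [58, 58, 61, 60, 59, 61, 62], reappears at step 21: the system is in a cycle of period 2 from step 19 on.  Therefore the state at step 3343 equals the state at step 19 + ((3343 - 19) mod 2) = 19, which is [58, 58, 61, 60, 59, 61, 62].

Derivation:
t=0: [38, 35, 57, 29, 51, 33, 23]
t=1: [89, 87, 93, 89, 81, 90, 96]
t=2: [33, 33, 22, 23, 31, 26, 24]
t=3: [81, 79, 86, 81, 74, 82, 89]
t=4: [11, 11, 8, 10, 14, 11, 10]
t=5: [30, 29, 32, 32, 31, 33, 34]
t=6: [95, 94, 92, 94, 97, 95, 93]
t=7: [41, 40, 43, 43, 42, 44, 44]
t=8: [112, 112, 114, 112, 110, 111, 113]
t=9: [97, 97, 95, 95, 96, 94, 94]
t=10: [45, 46, 48, 46, 44, 45, 47]
t=11: [101, 100, 103, 102, 101, 103, 104]
t=12: [66, 66, 63, 65, 68, 66, 64]
t=13: [45, 45, 42, 43, 44, 42, 41]
t=14: [111, 110, 108, 110, 113, 110, 109]
t=15: [88, 88, 91, 90, 89, 91, 92]
t=16: [30, 29, 27, 29, 32, 29, 28]
t=17: [85, 85, 88, 87, 86, 88, 89]
t=18: [21, 20, 18, 20, 23, 20, 19]
t=19: [58, 58, 61, 60, 59, 61, 62]
t=20: [59, 60, 62, 60, 57, 60, 61]
t=21: [58, 58, 61, 60, 59, 61, 62]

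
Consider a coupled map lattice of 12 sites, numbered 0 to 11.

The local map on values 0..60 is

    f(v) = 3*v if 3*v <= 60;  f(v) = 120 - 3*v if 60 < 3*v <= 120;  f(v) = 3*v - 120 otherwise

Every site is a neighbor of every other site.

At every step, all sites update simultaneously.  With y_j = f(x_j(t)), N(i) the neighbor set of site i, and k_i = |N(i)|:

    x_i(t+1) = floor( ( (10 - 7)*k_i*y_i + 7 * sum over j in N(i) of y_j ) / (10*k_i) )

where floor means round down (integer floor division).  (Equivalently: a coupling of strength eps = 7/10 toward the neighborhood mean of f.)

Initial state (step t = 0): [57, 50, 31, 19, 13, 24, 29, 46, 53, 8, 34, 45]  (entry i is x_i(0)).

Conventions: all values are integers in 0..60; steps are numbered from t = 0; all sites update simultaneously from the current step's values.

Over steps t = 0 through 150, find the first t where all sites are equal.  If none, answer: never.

Simulating step by step:
t=0: [57, 50, 31, 19, 13, 24, 29, 46, 53, 8, 34, 45]  (not all equal)
t=1: [37, 32, 31, 38, 34, 36, 33, 29, 34, 31, 29, 28]  (not all equal)
t=2: [18, 22, 23, 18, 21, 19, 21, 24, 21, 23, 24, 25]  (not all equal)
t=3: [53, 53, 52, 53, 53, 53, 53, 51, 53, 52, 51, 50]  (not all equal)
t=4: [37, 37, 36, 37, 37, 37, 37, 35, 37, 36, 35, 35]  (not all equal)
t=5: [10, 10, 11, 10, 10, 10, 10, 11, 10, 11, 11, 11]  (not all equal)
t=6: [30, 30, 31, 30, 30, 30, 30, 31, 30, 31, 31, 31]  (not all equal)
t=7: [29, 29, 28, 29, 29, 29, 29, 28, 29, 28, 28, 28]  (not all equal)
t=8: [33, 33, 34, 33, 33, 33, 33, 34, 33, 34, 34, 34]  (not all equal)
t=9: [20, 20, 19, 20, 20, 20, 20, 19, 20, 19, 19, 19]  (not all equal)
t=10: [59, 59, 58, 59, 59, 59, 59, 58, 59, 58, 58, 58]  (not all equal)
t=11: [56, 56, 55, 56, 56, 56, 56, 55, 56, 55, 55, 55]  (not all equal)
t=12: [47, 47, 46, 47, 47, 47, 47, 46, 47, 46, 46, 46]  (not all equal)
t=13: [20, 20, 19, 20, 20, 20, 20, 19, 20, 19, 19, 19]  (not all equal)

Answer: never
Key observation: The state at step 9 reappears at step 13 — the system is in a cycle of period 4 from step 9 on.  No step 0..13 is synchronized, and the cycle repeats forever, so no step up to 150 (or ever) has all sites equal.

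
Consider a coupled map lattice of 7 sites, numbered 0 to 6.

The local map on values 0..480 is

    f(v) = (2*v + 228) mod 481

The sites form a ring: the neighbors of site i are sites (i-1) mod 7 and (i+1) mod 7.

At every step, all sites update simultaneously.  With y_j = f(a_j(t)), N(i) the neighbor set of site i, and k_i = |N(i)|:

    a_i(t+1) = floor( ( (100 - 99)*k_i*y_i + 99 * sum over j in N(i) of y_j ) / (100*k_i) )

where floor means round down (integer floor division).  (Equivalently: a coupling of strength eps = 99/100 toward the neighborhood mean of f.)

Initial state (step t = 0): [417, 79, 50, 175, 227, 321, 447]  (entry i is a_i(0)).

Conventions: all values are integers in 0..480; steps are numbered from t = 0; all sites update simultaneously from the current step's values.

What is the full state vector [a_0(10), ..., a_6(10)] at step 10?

Answer: [242, 212, 284, 211, 210, 132, 97]

Derivation:
t=0: [417, 79, 50, 175, 227, 321, 447]
t=1: [271, 215, 242, 262, 242, 182, 243]
t=2: [205, 259, 224, 231, 191, 230, 200]
t=3: [205, 176, 236, 162, 207, 138, 181]
t=4: [104, 187, 86, 188, 48, 133, 90]
t=5: [266, 415, 124, 359, 70, 362, 226]
t=6: [148, 374, 282, 422, 467, 285, 373]
t=7: [13, 175, 64, 254, 213, 108, 178]
t=8: [101, 302, 177, 264, 347, 141, 346]
t=9: [395, 266, 310, 271, 154, 435, 231]
t=10: [242, 212, 284, 211, 210, 132, 97]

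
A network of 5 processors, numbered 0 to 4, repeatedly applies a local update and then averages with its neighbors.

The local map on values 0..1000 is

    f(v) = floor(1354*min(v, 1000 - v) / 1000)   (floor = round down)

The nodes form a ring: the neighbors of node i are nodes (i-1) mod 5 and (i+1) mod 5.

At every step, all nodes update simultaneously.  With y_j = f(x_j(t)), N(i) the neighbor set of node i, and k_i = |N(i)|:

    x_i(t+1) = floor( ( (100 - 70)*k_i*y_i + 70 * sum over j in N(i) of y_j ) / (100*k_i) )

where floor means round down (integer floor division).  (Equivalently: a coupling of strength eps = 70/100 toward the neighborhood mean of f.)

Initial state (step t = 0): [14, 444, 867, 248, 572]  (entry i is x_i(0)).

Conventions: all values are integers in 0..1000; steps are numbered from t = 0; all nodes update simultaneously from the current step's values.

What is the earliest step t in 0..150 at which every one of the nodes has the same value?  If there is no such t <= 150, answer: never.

Answer: 13
Key observation: Synchronization is absorbing here: once all nodes are equal they stay equal, and step 13 is the first all-equal step.

Derivation:
t=0: [14, 444, 867, 248, 572]  (not all equal)
t=1: [418, 249, 381, 366, 297]  (not all equal)
t=2: [428, 479, 445, 469, 491]  (not all equal)
t=3: [632, 607, 629, 633, 624]  (not all equal)
t=4: [513, 509, 510, 502, 500]  (not all equal)
t=5: [667, 661, 667, 671, 669]  (not all equal)
t=6: [452, 452, 451, 447, 447]  (not all equal)
t=7: [609, 611, 608, 606, 607]  (not all equal)
t=8: [529, 528, 529, 531, 531]  (not all equal)
t=9: [637, 637, 637, 635, 635]  (not all equal)
t=10: [492, 491, 492, 492, 492]  (not all equal)
t=11: [665, 665, 665, 666, 666]  (not all equal)
t=12: [452, 453, 452, 452, 452]  (not all equal)
t=13: [612, 612, 612, 612, 612]  (all equal)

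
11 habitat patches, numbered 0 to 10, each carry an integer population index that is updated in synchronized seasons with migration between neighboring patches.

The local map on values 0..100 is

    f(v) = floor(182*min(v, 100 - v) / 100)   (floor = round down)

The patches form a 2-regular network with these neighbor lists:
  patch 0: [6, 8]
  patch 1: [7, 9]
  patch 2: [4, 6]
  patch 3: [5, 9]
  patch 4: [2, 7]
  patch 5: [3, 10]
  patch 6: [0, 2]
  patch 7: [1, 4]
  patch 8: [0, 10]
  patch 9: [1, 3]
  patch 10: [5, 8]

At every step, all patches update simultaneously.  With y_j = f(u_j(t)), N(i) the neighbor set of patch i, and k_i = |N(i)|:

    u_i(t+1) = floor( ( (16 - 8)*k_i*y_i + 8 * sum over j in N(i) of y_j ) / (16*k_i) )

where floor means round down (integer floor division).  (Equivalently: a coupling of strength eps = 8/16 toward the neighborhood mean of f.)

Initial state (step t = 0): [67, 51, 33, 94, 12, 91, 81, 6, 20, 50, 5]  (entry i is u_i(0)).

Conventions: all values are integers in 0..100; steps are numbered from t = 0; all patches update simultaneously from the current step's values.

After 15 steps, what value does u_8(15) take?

Answer: u_8(15) = 73

Derivation:
t=0: [67, 51, 33, 94, 12, 91, 81, 6, 20, 50, 5]
t=1: [47, 69, 43, 31, 28, 12, 47, 32, 35, 70, 17]
t=2: [79, 56, 72, 46, 59, 32, 83, 55, 60, 55, 36]
t=3: [44, 80, 51, 76, 69, 66, 37, 79, 61, 81, 65]
t=4: [74, 36, 75, 45, 59, 57, 75, 42, 70, 36, 64]
t=5: [48, 67, 52, 76, 67, 75, 45, 72, 55, 69, 65]
t=6: [84, 56, 78, 46, 64, 49, 84, 55, 78, 53, 63]
t=7: [31, 81, 43, 85, 62, 82, 31, 76, 44, 83, 65]
t=8: [62, 35, 70, 29, 64, 38, 61, 47, 69, 30, 59]
t=9: [66, 66, 60, 56, 67, 66, 65, 74, 63, 55, 68]
t=10: [63, 62, 66, 75, 59, 65, 64, 53, 63, 75, 61]
t=11: [66, 67, 65, 49, 73, 60, 64, 78, 67, 51, 67]
t=12: [61, 62, 60, 84, 50, 73, 63, 47, 60, 81, 63]
t=13: [69, 64, 75, 35, 84, 48, 69, 82, 70, 41, 63]
t=14: [55, 59, 43, 71, 33, 76, 53, 39, 57, 69, 68]
t=15: [81, 68, 75, 50, 67, 49, 82, 68, 73, 59, 59]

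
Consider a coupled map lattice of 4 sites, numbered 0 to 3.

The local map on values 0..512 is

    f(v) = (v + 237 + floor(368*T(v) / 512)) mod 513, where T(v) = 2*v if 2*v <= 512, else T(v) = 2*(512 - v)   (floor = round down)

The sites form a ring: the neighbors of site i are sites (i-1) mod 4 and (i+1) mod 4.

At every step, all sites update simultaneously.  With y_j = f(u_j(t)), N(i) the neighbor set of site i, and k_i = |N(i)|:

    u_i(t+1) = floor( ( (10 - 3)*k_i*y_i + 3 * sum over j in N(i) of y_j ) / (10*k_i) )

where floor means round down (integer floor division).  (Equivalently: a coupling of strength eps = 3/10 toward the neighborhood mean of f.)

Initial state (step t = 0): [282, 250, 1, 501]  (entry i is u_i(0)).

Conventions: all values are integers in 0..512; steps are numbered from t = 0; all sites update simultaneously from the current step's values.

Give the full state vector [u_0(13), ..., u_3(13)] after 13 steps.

Simulating step by step:
t=0: [282, 250, 1, 501]
t=1: [321, 319, 253, 254]
t=2: [322, 322, 337, 338]
t=3: [317, 317, 313, 313]
t=4: [321, 321, 322, 322]
t=5: [319, 319, 319, 319]
t=6: [320, 320, 320, 320]
t=7: [320, 320, 320, 320]
t=8: [320, 320, 320, 320]
t=9: [320, 320, 320, 320]
t=10: [320, 320, 320, 320]
t=11: [320, 320, 320, 320]
t=12: [320, 320, 320, 320]
t=13: [320, 320, 320, 320]

Answer: [320, 320, 320, 320]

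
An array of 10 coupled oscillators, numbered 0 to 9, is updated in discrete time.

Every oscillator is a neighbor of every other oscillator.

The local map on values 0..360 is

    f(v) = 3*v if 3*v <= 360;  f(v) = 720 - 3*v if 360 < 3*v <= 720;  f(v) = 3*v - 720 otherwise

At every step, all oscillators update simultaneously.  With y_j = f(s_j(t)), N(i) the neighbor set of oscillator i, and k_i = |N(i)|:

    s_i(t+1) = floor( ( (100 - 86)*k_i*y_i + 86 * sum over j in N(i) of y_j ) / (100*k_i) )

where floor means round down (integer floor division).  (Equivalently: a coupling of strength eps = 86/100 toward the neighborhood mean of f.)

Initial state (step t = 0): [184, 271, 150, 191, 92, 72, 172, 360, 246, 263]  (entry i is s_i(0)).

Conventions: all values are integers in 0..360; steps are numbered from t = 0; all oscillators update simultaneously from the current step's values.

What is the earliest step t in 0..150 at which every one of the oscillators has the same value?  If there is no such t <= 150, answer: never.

Simulating step by step:
t=0: [184, 271, 150, 191, 92, 72, 172, 360, 246, 263]  (not all equal)
t=1: [181, 178, 186, 180, 186, 183, 183, 190, 174, 177]  (not all equal)
t=2: [174, 175, 174, 174, 174, 174, 174, 173, 175, 175]  (not all equal)
t=3: [197, 197, 197, 197, 197, 197, 197, 197, 197, 197]  (all equal)

Answer: 3
Key observation: Synchronization is absorbing here: once all oscillators are equal they stay equal, and step 3 is the first all-equal step.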